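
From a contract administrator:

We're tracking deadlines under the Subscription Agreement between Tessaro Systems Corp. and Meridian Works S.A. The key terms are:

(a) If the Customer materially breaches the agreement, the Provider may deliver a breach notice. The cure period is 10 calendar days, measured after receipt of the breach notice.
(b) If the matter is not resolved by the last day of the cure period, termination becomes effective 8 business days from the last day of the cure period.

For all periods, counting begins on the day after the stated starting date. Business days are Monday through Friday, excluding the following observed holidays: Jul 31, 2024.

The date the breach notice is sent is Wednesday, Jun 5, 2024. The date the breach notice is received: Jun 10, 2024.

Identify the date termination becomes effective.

Jul 2, 2024

The last day of the cure period: Jun 10, 2024 + 10 days = Jun 20, 2024.
The date termination becomes effective: counting 8 business days from Thursday, Jun 20, 2024 (Jun 21, Jun 24, Jun 25, Jun 26, Jun 27, Jun 28, Jul 1, Jul 2, skipping weekends) reaches Tuesday, Jul 2, 2024.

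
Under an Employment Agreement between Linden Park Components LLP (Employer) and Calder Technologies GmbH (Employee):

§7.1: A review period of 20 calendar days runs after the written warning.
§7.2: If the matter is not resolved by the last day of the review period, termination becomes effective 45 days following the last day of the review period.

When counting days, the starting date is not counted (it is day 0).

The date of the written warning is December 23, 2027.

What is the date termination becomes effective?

February 26, 2028

The last day of the review period: 20 calendar days after December 23, 2027 is January 12, 2028.
The date termination becomes effective: 45 calendar days after January 12, 2028 is February 26, 2028.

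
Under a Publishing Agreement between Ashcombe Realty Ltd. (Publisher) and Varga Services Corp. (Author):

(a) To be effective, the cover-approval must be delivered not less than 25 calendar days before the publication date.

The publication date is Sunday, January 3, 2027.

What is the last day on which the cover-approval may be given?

January 3, 2027 minus 25 days is December 9, 2026.

December 9, 2026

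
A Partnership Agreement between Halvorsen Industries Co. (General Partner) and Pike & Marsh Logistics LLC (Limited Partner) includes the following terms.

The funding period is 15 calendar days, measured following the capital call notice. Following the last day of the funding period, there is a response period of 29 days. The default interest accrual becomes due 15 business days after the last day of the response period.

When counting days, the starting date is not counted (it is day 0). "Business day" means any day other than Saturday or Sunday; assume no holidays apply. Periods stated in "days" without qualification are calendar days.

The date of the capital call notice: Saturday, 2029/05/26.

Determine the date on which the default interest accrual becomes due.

The last day of the funding period: 15 calendar days after 2029/05/26 is 2029/06/10.
The last day of the response period: 2029/06/10 + 29 days = 2029/07/09.
The date on which the default interest accrual becomes due: 15 business days after Monday, 2029/07/09, skipping weekends — Jul 10, Jul 11, Jul 12, Jul 13, …, Jul 26, Jul 27, Jul 30 — lands on Monday, 2029/07/30.

2029/07/30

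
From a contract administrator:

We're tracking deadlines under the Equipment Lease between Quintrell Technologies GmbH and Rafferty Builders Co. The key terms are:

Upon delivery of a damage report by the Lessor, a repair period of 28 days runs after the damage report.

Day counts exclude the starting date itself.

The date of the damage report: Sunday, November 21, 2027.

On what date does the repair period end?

The last day of the repair period: November 21, 2027 + 28 days = December 19, 2027.

December 19, 2027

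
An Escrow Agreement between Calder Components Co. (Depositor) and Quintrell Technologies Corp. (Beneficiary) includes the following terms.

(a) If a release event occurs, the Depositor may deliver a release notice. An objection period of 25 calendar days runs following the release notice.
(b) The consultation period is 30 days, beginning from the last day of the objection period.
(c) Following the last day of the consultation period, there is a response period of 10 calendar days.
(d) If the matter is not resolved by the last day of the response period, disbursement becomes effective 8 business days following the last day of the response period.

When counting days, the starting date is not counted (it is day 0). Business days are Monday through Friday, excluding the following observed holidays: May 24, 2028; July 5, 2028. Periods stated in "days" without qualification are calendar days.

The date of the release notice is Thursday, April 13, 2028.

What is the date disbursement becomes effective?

June 28, 2028

The last day of the objection period: 25 calendar days after April 13, 2028 is May 8, 2028.
The last day of the consultation period: 30 calendar days after May 8, 2028 is June 7, 2028.
The last day of the response period: June 7, 2028 + 10 days = June 17, 2028.
The date disbursement becomes effective: counting 8 business days from Saturday, June 17, 2028 (Jun 19, Jun 20, Jun 21, Jun 22, Jun 23, Jun 26, Jun 27, Jun 28, skipping weekends) reaches Wednesday, June 28, 2028.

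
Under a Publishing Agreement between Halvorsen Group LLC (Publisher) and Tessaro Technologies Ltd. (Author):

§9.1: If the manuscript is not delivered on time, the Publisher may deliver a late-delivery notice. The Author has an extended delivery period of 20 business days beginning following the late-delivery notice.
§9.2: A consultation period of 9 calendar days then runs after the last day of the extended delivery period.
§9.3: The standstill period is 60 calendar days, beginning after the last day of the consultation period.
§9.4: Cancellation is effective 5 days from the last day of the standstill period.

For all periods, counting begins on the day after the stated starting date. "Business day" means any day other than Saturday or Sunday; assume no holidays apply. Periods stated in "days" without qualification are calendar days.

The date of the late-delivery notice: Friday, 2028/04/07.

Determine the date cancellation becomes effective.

From Friday, 2028/04/07, 20 business days (Apr 10, Apr 11, Apr 12, Apr 13, …, May 3, May 4, May 5, skipping weekends) brings us to Friday, 2028/05/05, which is the last day of the extended delivery period.
The last day of the consultation period: 2028/05/05 + 9 days = 2028/05/14.
The last day of the standstill period: 60 calendar days after 2028/05/14 is 2028/07/13.
Adding 5 calendar days to 2028/07/13 gives 2028/07/18, which is the date cancellation becomes effective.

2028/07/18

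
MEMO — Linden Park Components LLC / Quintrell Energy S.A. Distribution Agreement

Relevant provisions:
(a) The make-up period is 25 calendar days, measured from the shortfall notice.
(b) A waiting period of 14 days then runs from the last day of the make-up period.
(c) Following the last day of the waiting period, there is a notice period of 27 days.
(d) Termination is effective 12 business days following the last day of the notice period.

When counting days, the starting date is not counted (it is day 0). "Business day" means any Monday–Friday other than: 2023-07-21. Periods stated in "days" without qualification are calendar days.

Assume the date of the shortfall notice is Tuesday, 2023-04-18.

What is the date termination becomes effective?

Adding 25 calendar days to 2023-04-18 gives 2023-05-13, which is the last day of the make-up period.
The last day of the waiting period: 14 calendar days after 2023-05-13 is 2023-05-27.
The last day of the notice period: 2023-05-27 + 27 days = 2023-06-23.
The date termination becomes effective: 12 business days after Friday, 2023-06-23, skipping weekends — Jun 26, Jun 27, Jun 28, Jun 29, …, Jul 7, Jul 10, Jul 11 — lands on Tuesday, 2023-07-11.

2023-07-11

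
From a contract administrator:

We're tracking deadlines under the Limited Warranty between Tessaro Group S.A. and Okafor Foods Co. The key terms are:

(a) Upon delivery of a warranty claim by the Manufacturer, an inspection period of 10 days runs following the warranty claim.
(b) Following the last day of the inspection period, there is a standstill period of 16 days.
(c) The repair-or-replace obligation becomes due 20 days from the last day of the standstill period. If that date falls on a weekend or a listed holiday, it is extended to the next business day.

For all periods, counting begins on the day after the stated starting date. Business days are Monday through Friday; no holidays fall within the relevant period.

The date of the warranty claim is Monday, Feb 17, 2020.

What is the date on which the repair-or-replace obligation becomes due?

The last day of the inspection period: 10 calendar days after Feb 17, 2020 is Feb 27, 2020.
Adding 16 calendar days to Feb 27, 2020 gives Mar 14, 2020, which is the last day of the standstill period.
Adding 20 calendar days to Mar 14, 2020 gives Apr 3, 2020, which is the date on which the repair-or-replace obligation becomes due. Apr 3, 2020 is a Friday, so no roll-forward applies.

Apr 3, 2020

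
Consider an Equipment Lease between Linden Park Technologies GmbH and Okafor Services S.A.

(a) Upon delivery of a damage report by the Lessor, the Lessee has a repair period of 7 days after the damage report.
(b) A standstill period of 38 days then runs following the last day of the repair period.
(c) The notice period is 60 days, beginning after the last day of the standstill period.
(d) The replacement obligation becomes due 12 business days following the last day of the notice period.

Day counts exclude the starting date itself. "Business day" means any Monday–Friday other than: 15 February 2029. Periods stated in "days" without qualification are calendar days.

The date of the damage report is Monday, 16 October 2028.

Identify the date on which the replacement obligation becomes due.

Adding 7 calendar days to 16 October 2028 gives 23 October 2028, which is the last day of the repair period.
Adding 38 calendar days to 23 October 2028 gives 30 November 2028, which is the last day of the standstill period.
The last day of the notice period: 60 calendar days after 30 November 2028 is 29 January 2029.
From Monday, 29 January 2029, 12 business days (Jan 30, Jan 31, Feb 1, Feb 2, …, Feb 12, Feb 13, Feb 14, skipping weekends) brings us to Wednesday, 14 February 2029, which is the date on which the replacement obligation becomes due.

14 February 2029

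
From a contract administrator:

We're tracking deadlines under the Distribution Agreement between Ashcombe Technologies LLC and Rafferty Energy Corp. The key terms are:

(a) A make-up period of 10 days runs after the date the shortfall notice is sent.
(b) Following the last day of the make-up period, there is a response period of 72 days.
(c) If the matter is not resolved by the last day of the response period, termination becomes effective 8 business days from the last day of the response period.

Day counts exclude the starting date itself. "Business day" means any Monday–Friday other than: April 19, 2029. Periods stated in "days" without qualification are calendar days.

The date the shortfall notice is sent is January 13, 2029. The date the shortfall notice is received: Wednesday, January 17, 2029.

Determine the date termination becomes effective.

April 17, 2029

The last day of the make-up period: 10 calendar days after January 13, 2029 is January 23, 2029.
The last day of the response period: 72 calendar days after January 23, 2029 is April 5, 2029.
The date termination becomes effective: 8 business days after Thursday, April 5, 2029, skipping weekends — Apr 6, Apr 9, Apr 10, Apr 11, Apr 12, Apr 13, Apr 16, Apr 17 — lands on Tuesday, April 17, 2029.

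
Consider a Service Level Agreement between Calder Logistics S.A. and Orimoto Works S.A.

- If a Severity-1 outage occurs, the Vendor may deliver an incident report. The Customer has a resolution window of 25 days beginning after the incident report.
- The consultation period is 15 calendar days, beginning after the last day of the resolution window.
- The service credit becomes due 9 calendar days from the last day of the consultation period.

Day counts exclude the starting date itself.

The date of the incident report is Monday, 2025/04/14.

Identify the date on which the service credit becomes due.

2025/06/02

The last day of the resolution window: 25 calendar days after 2025/04/14 is 2025/05/09.
The last day of the consultation period: 15 calendar days after 2025/05/09 is 2025/05/24.
The date on which the service credit becomes due: 9 calendar days after 2025/05/24 is 2025/06/02.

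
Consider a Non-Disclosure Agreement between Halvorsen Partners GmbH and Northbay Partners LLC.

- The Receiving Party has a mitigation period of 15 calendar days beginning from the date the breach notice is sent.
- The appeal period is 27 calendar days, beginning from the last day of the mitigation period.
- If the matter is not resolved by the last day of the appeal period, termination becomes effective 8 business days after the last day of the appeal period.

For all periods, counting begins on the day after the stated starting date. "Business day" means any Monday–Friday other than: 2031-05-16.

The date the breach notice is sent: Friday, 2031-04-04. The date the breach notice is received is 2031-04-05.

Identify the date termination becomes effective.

2031-05-28

The last day of the mitigation period: 2031-04-04 + 15 days = 2031-04-19.
The last day of the appeal period: 27 calendar days after 2031-04-19 is 2031-05-16.
The date termination becomes effective: 8 business days after Friday, 2031-05-16, skipping weekends — May 19, May 20, May 21, May 22, May 23, May 26, May 27, May 28 — lands on Wednesday, 2031-05-28.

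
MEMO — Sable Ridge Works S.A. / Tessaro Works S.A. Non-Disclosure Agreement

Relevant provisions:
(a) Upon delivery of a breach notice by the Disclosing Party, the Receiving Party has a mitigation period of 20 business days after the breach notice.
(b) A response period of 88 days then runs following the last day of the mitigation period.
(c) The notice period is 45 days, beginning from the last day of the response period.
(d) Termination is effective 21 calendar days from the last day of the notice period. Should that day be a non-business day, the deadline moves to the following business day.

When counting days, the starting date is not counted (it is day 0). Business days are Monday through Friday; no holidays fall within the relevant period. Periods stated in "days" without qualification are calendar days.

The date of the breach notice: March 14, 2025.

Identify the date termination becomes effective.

From Friday, March 14, 2025, 20 business days (Mar 17, Mar 18, Mar 19, Mar 20, …, Apr 9, Apr 10, Apr 11, skipping weekends) brings us to Friday, April 11, 2025, which is the last day of the mitigation period.
Adding 88 calendar days to April 11, 2025 gives July 8, 2025, which is the last day of the response period.
Adding 45 calendar days to July 8, 2025 gives August 22, 2025, which is the last day of the notice period.
The date termination becomes effective: August 22, 2025 + 21 days = September 12, 2025. September 12, 2025 is a Friday, so no roll-forward applies.

September 12, 2025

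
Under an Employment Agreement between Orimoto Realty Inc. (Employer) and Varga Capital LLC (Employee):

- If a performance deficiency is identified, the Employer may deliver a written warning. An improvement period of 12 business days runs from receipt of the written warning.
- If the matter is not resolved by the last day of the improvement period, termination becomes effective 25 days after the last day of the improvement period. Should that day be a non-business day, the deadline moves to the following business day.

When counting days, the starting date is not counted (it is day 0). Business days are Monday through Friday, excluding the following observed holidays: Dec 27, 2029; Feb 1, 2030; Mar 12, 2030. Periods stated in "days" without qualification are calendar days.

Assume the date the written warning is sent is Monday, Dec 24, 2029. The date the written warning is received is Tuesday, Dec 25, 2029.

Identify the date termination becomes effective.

Feb 5, 2030

From Tuesday, Dec 25, 2029, 12 business days (Dec 26, Dec 28, Dec 31, Jan 1, …, Jan 9, Jan 10, Jan 11, skipping weekends and the listed holiday on Dec 27) brings us to Friday, Jan 11, 2030, which is the last day of the improvement period.
The date termination becomes effective: 25 calendar days after Jan 11, 2030 is Feb 5, 2030. Feb 5, 2030 is a Tuesday and is not a listed holiday, so no roll-forward applies.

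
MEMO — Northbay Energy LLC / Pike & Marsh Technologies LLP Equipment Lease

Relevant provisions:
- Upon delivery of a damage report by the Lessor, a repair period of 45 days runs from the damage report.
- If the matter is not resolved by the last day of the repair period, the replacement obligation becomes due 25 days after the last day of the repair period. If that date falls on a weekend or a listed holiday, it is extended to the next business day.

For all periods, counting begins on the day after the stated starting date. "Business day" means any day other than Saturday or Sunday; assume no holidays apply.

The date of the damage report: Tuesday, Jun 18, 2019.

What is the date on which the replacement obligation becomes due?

Aug 27, 2019

The last day of the repair period: Jun 18, 2019 + 45 days = Aug 2, 2019.
Adding 25 calendar days to Aug 2, 2019 gives Aug 27, 2019, which is the date on which the replacement obligation becomes due. Aug 27, 2019 is a Tuesday, so no roll-forward applies.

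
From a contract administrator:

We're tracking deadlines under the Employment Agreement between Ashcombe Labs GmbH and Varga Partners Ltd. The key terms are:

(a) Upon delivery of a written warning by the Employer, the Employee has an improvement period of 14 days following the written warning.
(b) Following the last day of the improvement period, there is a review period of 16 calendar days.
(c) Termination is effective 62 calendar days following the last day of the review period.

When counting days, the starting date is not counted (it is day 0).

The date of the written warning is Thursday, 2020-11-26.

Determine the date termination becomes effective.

2021-02-26

The last day of the improvement period: 2020-11-26 + 14 days = 2020-12-10.
Adding 16 calendar days to 2020-12-10 gives 2020-12-26, which is the last day of the review period.
The date termination becomes effective: 62 calendar days after 2020-12-26 is 2021-02-26.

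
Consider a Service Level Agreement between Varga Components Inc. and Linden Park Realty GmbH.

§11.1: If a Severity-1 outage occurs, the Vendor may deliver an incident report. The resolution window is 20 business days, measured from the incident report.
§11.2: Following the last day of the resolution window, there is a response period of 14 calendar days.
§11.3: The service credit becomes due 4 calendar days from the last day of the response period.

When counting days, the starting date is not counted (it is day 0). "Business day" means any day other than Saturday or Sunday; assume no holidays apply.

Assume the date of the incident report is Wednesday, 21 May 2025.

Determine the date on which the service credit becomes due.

6 July 2025

From Wednesday, 21 May 2025, 20 business days (May 22, May 23, May 26, May 27, …, Jun 16, Jun 17, Jun 18, skipping weekends) brings us to Wednesday, 18 June 2025, which is the last day of the resolution window.
The last day of the response period: 14 calendar days after 18 June 2025 is 2 July 2025.
Adding 4 calendar days to 2 July 2025 gives 6 July 2025, which is the date on which the service credit becomes due.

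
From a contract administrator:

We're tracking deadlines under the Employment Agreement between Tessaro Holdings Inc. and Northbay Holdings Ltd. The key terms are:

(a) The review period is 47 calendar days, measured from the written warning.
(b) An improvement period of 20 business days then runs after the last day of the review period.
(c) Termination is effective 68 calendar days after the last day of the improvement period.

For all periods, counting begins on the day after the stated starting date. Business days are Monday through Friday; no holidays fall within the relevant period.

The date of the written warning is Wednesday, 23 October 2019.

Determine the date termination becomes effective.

14 March 2020

The last day of the review period: 47 calendar days after 23 October 2019 is 9 December 2019.
The last day of the improvement period: counting 20 business days from Monday, 9 December 2019 (Dec 10, Dec 11, Dec 12, Dec 13, …, Jan 2, Jan 3, Jan 6, skipping weekends) reaches Monday, 6 January 2020.
Adding 68 calendar days to 6 January 2020 gives 14 March 2020, which is the date termination becomes effective.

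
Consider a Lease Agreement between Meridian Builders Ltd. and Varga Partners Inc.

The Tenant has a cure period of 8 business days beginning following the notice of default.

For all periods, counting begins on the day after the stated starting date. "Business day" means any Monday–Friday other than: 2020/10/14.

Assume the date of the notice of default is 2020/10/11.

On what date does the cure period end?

2020/10/22

The last day of the cure period: 8 business days after Sunday, 2020/10/11, skipping weekends and the listed holiday on Oct 14 — Oct 12, Oct 13, Oct 15, Oct 16, Oct 19, Oct 20, Oct 21, Oct 22 — lands on Thursday, 2020/10/22.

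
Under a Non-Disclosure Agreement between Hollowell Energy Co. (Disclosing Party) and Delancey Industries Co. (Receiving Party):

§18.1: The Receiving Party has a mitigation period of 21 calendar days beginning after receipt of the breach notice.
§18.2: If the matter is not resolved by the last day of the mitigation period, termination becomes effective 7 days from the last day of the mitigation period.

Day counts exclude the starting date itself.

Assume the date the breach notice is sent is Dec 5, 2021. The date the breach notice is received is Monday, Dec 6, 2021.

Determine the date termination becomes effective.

Jan 3, 2022

The last day of the mitigation period: 21 calendar days after Dec 6, 2021 is Dec 27, 2021.
The date termination becomes effective: 7 calendar days after Dec 27, 2021 is Jan 3, 2022.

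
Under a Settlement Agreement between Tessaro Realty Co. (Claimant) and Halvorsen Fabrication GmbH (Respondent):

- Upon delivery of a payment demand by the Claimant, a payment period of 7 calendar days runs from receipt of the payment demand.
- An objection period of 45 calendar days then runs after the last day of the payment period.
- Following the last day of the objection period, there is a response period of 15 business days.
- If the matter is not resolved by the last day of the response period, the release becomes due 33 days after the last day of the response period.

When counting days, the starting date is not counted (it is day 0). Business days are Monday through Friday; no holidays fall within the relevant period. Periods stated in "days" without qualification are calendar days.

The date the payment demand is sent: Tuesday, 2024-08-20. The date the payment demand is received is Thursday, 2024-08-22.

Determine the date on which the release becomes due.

Adding 7 calendar days to 2024-08-22 gives 2024-08-29, which is the last day of the payment period.
The last day of the objection period: 2024-08-29 + 45 days = 2024-10-13.
From Sunday, 2024-10-13, 15 business days (Oct 14, Oct 15, Oct 16, Oct 17, …, Oct 30, Oct 31, Nov 1, skipping weekends) brings us to Friday, 2024-11-01, which is the last day of the response period.
The date on which the release becomes due: 2024-11-01 + 33 days = 2024-12-04.

2024-12-04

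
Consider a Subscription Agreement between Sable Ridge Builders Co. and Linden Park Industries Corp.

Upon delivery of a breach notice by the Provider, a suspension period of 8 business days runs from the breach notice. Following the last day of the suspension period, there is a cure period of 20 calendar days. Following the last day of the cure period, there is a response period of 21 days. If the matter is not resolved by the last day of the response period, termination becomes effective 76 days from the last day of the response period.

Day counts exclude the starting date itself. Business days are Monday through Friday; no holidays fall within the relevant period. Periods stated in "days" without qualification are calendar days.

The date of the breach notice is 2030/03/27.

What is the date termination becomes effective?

2030/08/03

The last day of the suspension period: counting 8 business days from Wednesday, 2030/03/27 (Mar 28, Mar 29, Apr 1, Apr 2, Apr 3, Apr 4, Apr 5, Apr 8, skipping weekends) reaches Monday, 2030/04/08.
The last day of the cure period: 20 calendar days after 2030/04/08 is 2030/04/28.
The last day of the response period: 21 calendar days after 2030/04/28 is 2030/05/19.
The date termination becomes effective: 76 calendar days after 2030/05/19 is 2030/08/03.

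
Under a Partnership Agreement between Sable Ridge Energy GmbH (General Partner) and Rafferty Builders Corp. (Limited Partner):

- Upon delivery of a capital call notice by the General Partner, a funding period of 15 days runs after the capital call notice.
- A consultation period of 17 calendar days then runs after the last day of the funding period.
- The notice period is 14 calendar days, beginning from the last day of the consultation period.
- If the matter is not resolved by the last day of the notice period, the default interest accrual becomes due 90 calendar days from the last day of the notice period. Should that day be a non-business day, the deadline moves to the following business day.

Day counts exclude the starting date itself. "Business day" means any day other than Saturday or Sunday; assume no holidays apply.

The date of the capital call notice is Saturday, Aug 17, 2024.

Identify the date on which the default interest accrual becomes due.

Dec 31, 2024

The last day of the funding period: 15 calendar days after Aug 17, 2024 is Sep 1, 2024.
Adding 17 calendar days to Sep 1, 2024 gives Sep 18, 2024, which is the last day of the consultation period.
The last day of the notice period: 14 calendar days after Sep 18, 2024 is Oct 2, 2024.
The date on which the default interest accrual becomes due: 90 calendar days after Oct 2, 2024 is Dec 31, 2024. Dec 31, 2024 is a Tuesday, so no roll-forward applies.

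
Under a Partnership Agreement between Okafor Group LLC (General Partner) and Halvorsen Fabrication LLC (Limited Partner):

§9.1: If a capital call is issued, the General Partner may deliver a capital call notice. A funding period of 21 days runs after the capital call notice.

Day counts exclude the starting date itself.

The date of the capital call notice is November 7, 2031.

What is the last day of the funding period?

Adding 21 calendar days to November 7, 2031 gives November 28, 2031, which is the last day of the funding period.

November 28, 2031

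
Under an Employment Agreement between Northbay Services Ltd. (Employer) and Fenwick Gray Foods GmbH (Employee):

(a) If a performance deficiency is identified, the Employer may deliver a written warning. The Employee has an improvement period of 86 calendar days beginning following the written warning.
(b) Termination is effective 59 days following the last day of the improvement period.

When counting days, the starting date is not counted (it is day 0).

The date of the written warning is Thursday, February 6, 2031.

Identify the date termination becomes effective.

The last day of the improvement period: 86 calendar days after February 6, 2031 is May 3, 2031.
The date termination becomes effective: May 3, 2031 + 59 days = July 1, 2031.

July 1, 2031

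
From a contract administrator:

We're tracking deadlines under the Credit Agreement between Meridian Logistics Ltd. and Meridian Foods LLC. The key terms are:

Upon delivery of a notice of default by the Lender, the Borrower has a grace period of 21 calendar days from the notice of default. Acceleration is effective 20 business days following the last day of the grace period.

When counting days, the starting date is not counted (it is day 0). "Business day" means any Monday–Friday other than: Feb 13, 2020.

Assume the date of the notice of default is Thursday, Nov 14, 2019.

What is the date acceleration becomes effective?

Jan 2, 2020

The last day of the grace period: 21 calendar days after Nov 14, 2019 is Dec 5, 2019.
The date acceleration becomes effective: 20 business days after Thursday, Dec 5, 2019, skipping weekends — Dec 6, Dec 9, Dec 10, Dec 11, …, Dec 31, Jan 1, Jan 2 — lands on Thursday, Jan 2, 2020.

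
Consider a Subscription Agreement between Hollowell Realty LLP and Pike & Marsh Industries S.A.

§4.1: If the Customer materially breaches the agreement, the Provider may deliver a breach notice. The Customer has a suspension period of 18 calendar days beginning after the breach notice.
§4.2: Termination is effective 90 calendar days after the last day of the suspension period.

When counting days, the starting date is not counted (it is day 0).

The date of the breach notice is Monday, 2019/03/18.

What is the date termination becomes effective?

2019/07/04

The last day of the suspension period: 18 calendar days after 2019/03/18 is 2019/04/05.
Adding 90 calendar days to 2019/04/05 gives 2019/07/04, which is the date termination becomes effective.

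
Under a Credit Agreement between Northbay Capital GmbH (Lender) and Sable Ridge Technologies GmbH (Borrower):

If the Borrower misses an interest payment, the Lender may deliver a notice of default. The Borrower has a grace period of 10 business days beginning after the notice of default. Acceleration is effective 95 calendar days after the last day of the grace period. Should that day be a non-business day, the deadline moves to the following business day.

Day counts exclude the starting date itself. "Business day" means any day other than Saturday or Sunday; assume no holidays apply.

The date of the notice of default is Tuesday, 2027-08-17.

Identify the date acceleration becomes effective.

2027-12-06

The last day of the grace period: 10 business days after Tuesday, 2027-08-17, skipping weekends — Aug 18, Aug 19, Aug 20, Aug 23, Aug 24, Aug 25, Aug 26, Aug 27, Aug 30, Aug 31 — lands on Tuesday, 2027-08-31.
The date acceleration becomes effective: 2027-08-31 + 95 days = 2027-12-04. That falls on a Saturday, so it rolls to the next business day, Monday, 2027-12-06.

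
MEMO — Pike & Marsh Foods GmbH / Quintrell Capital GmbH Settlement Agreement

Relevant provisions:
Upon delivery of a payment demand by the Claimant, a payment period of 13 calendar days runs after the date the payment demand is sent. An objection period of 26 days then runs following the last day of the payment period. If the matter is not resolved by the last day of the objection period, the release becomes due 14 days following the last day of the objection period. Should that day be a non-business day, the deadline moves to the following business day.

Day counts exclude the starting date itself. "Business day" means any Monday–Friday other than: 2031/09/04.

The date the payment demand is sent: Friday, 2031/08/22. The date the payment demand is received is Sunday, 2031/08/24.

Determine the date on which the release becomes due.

Adding 13 calendar days to 2031/08/22 gives 2031/09/04, which is the last day of the payment period.
The last day of the objection period: 26 calendar days after 2031/09/04 is 2031/09/30.
The date on which the release becomes due: 2031/09/30 + 14 days = 2031/10/14. 2031/10/14 is a Tuesday and is not a listed holiday, so no roll-forward applies.

2031/10/14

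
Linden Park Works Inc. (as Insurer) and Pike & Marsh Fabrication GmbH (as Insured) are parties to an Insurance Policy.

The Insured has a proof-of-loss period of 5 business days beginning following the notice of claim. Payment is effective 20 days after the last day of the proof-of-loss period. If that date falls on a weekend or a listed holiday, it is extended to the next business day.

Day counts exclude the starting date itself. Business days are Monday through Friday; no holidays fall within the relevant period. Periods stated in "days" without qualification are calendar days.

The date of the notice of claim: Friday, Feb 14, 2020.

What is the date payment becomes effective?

The last day of the proof-of-loss period: 5 business days after Friday, Feb 14, 2020, skipping weekends — Feb 17, Feb 18, Feb 19, Feb 20, Feb 21 — lands on Friday, Feb 21, 2020.
Adding 20 calendar days to Feb 21, 2020 gives Mar 12, 2020, which is the date payment becomes effective. Mar 12, 2020 is a Thursday, so no roll-forward applies.

Mar 12, 2020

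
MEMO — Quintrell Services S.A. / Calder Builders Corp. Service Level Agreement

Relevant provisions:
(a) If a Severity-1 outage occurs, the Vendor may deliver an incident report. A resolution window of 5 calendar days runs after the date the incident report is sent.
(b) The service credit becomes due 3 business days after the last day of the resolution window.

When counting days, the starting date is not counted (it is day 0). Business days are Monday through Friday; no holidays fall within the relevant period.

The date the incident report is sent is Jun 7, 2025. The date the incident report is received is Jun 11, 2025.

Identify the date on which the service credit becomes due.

Adding 5 calendar days to Jun 7, 2025 gives Jun 12, 2025, which is the last day of the resolution window.
The date on which the service credit becomes due: counting 3 business days from Thursday, Jun 12, 2025 (Jun 13, Jun 16, Jun 17, skipping weekends) reaches Tuesday, Jun 17, 2025.

Jun 17, 2025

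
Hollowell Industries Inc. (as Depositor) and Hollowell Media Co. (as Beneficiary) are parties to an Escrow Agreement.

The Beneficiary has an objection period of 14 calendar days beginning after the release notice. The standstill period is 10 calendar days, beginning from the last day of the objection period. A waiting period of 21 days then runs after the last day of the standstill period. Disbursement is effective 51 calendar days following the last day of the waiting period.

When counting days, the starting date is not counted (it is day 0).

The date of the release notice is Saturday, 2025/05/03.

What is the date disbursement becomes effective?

2025/08/07

The last day of the objection period: 2025/05/03 + 14 days = 2025/05/17.
Adding 10 calendar days to 2025/05/17 gives 2025/05/27, which is the last day of the standstill period.
Adding 21 calendar days to 2025/05/27 gives 2025/06/17, which is the last day of the waiting period.
The date disbursement becomes effective: 2025/06/17 + 51 days = 2025/08/07.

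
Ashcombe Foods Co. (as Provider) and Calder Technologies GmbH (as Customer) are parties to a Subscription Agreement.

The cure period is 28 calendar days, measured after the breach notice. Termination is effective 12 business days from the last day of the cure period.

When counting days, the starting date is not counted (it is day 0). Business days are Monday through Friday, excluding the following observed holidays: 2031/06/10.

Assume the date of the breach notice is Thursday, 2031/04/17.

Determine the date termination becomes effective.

The last day of the cure period: 2031/04/17 + 28 days = 2031/05/15.
The date termination becomes effective: counting 12 business days from Thursday, 2031/05/15 (May 16, May 19, May 20, May 21, …, May 29, May 30, Jun 2, skipping weekends) reaches Monday, 2031/06/02.

2031/06/02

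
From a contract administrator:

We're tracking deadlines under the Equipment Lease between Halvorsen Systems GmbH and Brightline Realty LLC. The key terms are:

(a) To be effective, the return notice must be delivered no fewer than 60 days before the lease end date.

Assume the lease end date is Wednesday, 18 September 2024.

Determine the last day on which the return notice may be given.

18 September 2024 minus 60 days is 20 July 2024.

20 July 2024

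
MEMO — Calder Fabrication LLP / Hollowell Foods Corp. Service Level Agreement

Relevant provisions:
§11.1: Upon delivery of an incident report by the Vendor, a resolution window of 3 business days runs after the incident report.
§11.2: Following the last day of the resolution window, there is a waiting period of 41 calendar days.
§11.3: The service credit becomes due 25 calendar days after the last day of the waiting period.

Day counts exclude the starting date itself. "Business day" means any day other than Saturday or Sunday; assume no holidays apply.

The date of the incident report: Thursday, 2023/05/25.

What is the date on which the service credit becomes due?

The last day of the resolution window: counting 3 business days from Thursday, 2023/05/25 (May 26, May 29, May 30, skipping weekends) reaches Tuesday, 2023/05/30.
The last day of the waiting period: 41 calendar days after 2023/05/30 is 2023/07/10.
The date on which the service credit becomes due: 2023/07/10 + 25 days = 2023/08/04.

2023/08/04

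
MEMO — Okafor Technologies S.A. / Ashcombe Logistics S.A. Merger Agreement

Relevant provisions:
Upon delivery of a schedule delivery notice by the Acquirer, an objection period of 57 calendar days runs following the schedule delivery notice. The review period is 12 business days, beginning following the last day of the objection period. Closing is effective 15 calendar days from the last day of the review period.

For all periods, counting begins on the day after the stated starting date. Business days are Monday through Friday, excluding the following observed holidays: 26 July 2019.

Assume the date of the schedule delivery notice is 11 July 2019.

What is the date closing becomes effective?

9 October 2019

Adding 57 calendar days to 11 July 2019 gives 6 September 2019, which is the last day of the objection period.
The last day of the review period: 12 business days after Friday, 6 September 2019, skipping weekends — Sep 9, Sep 10, Sep 11, Sep 12, …, Sep 20, Sep 23, Sep 24 — lands on Tuesday, 24 September 2019.
The date closing becomes effective: 24 September 2019 + 15 days = 9 October 2019.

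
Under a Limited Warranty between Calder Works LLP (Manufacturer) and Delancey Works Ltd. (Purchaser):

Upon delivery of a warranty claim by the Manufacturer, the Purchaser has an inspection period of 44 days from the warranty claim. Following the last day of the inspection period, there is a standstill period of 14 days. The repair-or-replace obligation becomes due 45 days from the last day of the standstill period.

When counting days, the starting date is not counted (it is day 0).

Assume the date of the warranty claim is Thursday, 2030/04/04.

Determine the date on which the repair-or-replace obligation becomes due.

2030/07/16

The last day of the inspection period: 2030/04/04 + 44 days = 2030/05/18.
The last day of the standstill period: 14 calendar days after 2030/05/18 is 2030/06/01.
Adding 45 calendar days to 2030/06/01 gives 2030/07/16, which is the date on which the repair-or-replace obligation becomes due.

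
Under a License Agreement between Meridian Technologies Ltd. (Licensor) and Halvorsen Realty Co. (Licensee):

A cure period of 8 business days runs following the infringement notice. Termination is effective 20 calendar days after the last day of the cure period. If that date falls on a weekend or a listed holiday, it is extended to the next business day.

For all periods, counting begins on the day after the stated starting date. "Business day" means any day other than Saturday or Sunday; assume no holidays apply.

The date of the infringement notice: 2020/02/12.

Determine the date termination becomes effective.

The last day of the cure period: counting 8 business days from Wednesday, 2020/02/12 (Feb 13, Feb 14, Feb 17, Feb 18, Feb 19, Feb 20, Feb 21, Feb 24, skipping weekends) reaches Monday, 2020/02/24.
The date termination becomes effective: 20 calendar days after 2020/02/24 is 2020/03/15. That falls on a Sunday, so it rolls to the next business day, Monday, 2020/03/16.

2020/03/16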